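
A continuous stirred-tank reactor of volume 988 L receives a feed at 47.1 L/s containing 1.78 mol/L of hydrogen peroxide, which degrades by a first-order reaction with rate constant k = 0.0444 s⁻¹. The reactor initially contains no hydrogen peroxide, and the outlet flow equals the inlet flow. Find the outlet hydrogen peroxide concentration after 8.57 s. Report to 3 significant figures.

0.503 mol/L

V dC/dt = Q(C_in − C) − k V C.
dC/dt = (Q/V) C_in − (Q/V + k) C; effective rate a = Q/V + k = 0.047672 + 0.0444 = 0.092072 s⁻¹.
C_ss = Q C_in/(Q + kV) = 0.92163 mol/L; C(t) = C_ss + (C₀ − C_ss) e^(−a t).
C(8.57) = 0.92163 + (-0.92163)·e^(−0.092072·8.57) = 0.92163 + (-0.92163)·0.45427 = 0.50296 mol/L.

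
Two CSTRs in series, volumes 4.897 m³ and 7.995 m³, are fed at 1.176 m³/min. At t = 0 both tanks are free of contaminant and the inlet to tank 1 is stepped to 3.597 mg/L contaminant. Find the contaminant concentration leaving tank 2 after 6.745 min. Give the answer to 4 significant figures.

1.281 mg/L

Each tank obeys Vᵢ dCᵢ/dt = Q(Cᵢ₋₁ − Cᵢ), so τᵢ = Vᵢ/Q.
τ₁ = 4.897/1.176 = 4.16412 min; τ₂ = 7.995/1.176 = 6.79847 min.
Solving the cascade with C₁(0)=C₂(0)=0 gives C₂(t) = C_in[1 − (τ₁ e^(−t/τ₁) − τ₂ e^(−t/τ₂))/(τ₁ − τ₂)].
At t = 6.745: e^(−t/τ₁) = 0.197940, e^(−t/τ₂) = 0.370784.
C₂ = 3.597·[1 − (4.16412·0.197940 − 6.79847·0.370784)/(-2.63435)] = 3.597·0.356001 = 1.28054 mg/L.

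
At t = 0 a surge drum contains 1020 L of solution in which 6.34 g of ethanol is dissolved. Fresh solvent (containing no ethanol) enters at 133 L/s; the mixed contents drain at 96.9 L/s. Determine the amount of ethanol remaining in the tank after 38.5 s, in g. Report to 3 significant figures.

Total volume: dV/dt = Q_in − Q_out = 36.100 L/s, so V(t) = 1020 + 36.100 t and V(38.5) = 2409.8 L.
No ethanol enters, so dm/dt = −Q_out · (m/V).
dm/m = −Q_out dt/(V₀ + 36.100 t); integrating gives ln(m/m₀) = −(Q_out/(Q_in−Q_out)) ln(V/V₀).
m = m₀ (V₀/V)^(Q_out/(Q_in−Q_out)) = 6.34 × (1020/2409.8)^(2.6842) = 0.63071 g.

0.631 g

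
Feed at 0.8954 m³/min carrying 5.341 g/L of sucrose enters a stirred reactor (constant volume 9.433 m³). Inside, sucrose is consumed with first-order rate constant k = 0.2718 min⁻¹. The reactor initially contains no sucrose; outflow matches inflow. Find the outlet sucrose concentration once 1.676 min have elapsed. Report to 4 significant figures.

0.6348 g/L

Species balance: V dC/dt = Q C_in − Q C − k V C.
dC/dt = (Q/V) C_in − (Q/V + k) C; effective rate a = Q/V + k = 0.0949221 + 0.2718 = 0.366722 min⁻¹.
C_ss = Q C_in/(Q + kV) = 1.38246 g/L; C(t) = C_ss + (C₀ − C_ss) e^(−a t).
C(1.676) = 1.38246 + (-1.38246)·e^(−0.366722·1.676) = 1.38246 + (-1.38246)·0.540843 = 0.634766 g/L.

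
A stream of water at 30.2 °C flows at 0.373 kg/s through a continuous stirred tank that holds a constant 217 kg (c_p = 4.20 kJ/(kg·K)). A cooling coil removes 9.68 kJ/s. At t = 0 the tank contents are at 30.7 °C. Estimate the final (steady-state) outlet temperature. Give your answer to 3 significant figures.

First-law balance (no shaft work): M c_p dT/dt = ṁ c_p (T_in − T) − 9.68.
At steady state dT/dt = 0 ⇒ T_ss = T_in − Q̇/(ṁ c_p) = 30.2 − 9.68/(0.373·4.20) = 24.021 °C.

24.0 °C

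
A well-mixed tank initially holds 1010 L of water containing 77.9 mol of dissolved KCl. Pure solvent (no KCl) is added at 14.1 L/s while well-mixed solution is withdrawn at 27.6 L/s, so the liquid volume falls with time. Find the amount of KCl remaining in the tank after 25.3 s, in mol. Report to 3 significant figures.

Let m(t) be the amount of KCl. Volume: V(t) = V₀ + (Q_in − Q_out) t = 1010 − 13.500 t; V(25.3) = 668.45 L.
No KCl enters, so dm/dt = −Q_out · (m/V).
dm/m = −Q_out dt/(V₀ − 13.500 t); integrating gives ln(m/m₀) = −(Q_out/(Q_in−Q_out)) ln(V/V₀).
m = m₀ (V₀/V)^(Q_out/(Q_in−Q_out)) = 77.9 × (1010/668.45)^(-2.0444) = 33.502 mol.

33.5 mol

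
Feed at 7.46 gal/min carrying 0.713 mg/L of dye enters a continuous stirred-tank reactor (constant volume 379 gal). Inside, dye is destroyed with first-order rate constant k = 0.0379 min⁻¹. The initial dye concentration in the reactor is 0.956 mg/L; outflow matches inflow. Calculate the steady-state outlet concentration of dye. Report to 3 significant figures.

Accumulation = in − out − consumed: V dC/dt = Q C_in − Q C − k V C.
At steady state: 0 = Q C_in − (Q + kV) C_ss, so C_ss = Q C_in/(Q + kV).
C_ss = 7.46·0.713/(7.46 + 0.0379·379) = 5.3190/21.824 = 0.24372 mg/L.

0.244 mg/L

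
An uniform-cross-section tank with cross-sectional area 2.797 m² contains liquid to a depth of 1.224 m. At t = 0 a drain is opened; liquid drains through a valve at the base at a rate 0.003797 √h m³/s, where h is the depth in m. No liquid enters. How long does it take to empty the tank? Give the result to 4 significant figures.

1630 s

A dh/dt = −Q_out = −0.003797 √h.
∫ h^(−1/2) dh = −(0.003797/A) ∫ dt, giving 2√h = 2√h₀ − (0.003797/A) t.
Tank is empty when √h = 0: t_empty = 2A√h₀/0.003797.
t_empty = 2·2.797·√1.224/0.003797 = 5.59400·1.10635/0.003797 = 1629.94 s.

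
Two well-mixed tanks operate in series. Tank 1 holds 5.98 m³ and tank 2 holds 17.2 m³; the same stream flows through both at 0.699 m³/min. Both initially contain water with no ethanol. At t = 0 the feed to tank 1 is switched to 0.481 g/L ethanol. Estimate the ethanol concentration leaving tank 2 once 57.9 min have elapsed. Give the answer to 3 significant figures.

0.411 g/L

Species balance on tank i: dCᵢ/dt = (Cᵢ₋₁ − Cᵢ)/τᵢ with τᵢ = Vᵢ/Q.
τ₁ = 5.98/0.699 = 8.5551 min; τ₂ = 17.2/0.699 = 24.607 min.
Solving the cascade with C₁(0)=C₂(0)=0 gives C₂(t) = C_in[1 − (τ₁ e^(−t/τ₁) − τ₂ e^(−t/τ₂))/(τ₁ − τ₂)].
At t = 57.9: e^(−t/τ₁) = 0.0011501, e^(−t/τ₂) = 0.095081.
C₂ = 0.481·[1 − (8.5551·0.0011501 − 24.607·0.095081)/(-16.052)] = 0.481·0.85486 = 0.41119 g/L.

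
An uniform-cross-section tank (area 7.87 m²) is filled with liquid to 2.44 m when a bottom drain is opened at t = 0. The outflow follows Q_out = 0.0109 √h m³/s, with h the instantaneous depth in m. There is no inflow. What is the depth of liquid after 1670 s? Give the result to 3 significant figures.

0.164 m

A dh/dt = −Q_out = −0.0109 √h.
This is separable: 2 d(√h)/dt = −0.0109/A, so √h = √h₀ − (0.0109/(2A)) t.
√h = √2.44 − 0.0109·1670/(2·7.87) = 1.5620 − 1.1565 = 0.40557.
h = 0.40557² = 0.16449 m.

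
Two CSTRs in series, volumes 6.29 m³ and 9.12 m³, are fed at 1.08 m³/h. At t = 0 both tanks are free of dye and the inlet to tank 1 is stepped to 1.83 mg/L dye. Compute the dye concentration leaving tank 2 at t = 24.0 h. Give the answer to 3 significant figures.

1.55 mg/L

Time constants: τᵢ = Vᵢ/Q for each well-mixed tank.
τ₁ = 6.29/1.08 = 5.8241 h; τ₂ = 9.12/1.08 = 8.4444 h.
Solving the cascade with C₁(0)=C₂(0)=0 gives C₂(t) = C_in[1 − (τ₁ e^(−t/τ₁) − τ₂ e^(−t/τ₂))/(τ₁ − τ₂)].
At t = 24.0: e^(−t/τ₁) = 0.016231, e^(−t/τ₂) = 0.058303.
C₂ = 1.83·[1 − (5.8241·0.016231 − 8.4444·0.058303)/(-2.6204)] = 1.83·0.84819 = 1.5522 mg/L.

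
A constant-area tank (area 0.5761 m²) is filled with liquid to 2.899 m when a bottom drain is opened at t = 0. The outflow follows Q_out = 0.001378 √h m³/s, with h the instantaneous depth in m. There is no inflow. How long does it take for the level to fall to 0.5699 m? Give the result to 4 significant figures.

Unsteady balance on liquid volume: A dh/dt = −0.001378 √h.
This is separable: 2 d(√h)/dt = −0.001378/A, so √h = √h₀ − (0.001378/(2A)) t.
t = 2A(√h₀ − √h)/0.001378 = 2·0.5761·(√2.899 − √0.5699)/0.001378
  = 1.15220 × (1.70265 − 0.754917) / 0.001378 = 792.432 s.

792.4 s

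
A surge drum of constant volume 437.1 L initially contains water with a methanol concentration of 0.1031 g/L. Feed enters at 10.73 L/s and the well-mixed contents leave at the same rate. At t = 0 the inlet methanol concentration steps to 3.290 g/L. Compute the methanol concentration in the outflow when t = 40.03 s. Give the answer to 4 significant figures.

2.097 g/L

Species balance on the tank: V dC/dt = Q(C_in − C).
So dC/dt = (C_in − C)/τ with τ = V/Q = 437.1/10.73 = 40.7363 s.
C approaches C_in exponentially: C(t) = C_in + (C₀ − C_in) e^(−t/τ).
C(40.03) = 3.290 + (0.1031 − 3.290)·e^(−40.03/40.7363) = 3.290 + (-3.18690)·0.374313 = 2.09710 g/L.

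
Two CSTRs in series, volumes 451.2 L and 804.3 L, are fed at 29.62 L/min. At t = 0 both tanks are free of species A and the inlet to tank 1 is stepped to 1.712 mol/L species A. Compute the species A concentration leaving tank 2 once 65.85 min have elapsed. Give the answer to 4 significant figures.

Time constants: τᵢ = Vᵢ/Q for each well-mixed tank.
τ₁ = 451.2/29.62 = 15.2330 min; τ₂ = 804.3/29.62 = 27.1540 min.
Solving the cascade with C₁(0)=C₂(0)=0 gives C₂(t) = C_in[1 − (τ₁ e^(−t/τ₁) − τ₂ e^(−t/τ₂))/(τ₁ − τ₂)].
At t = 65.85: e^(−t/τ₁) = 0.0132618, e^(−t/τ₂) = 0.0884727.
C₂ = 1.712·[1 − (15.2330·0.0132618 − 27.1540·0.0884727)/(-11.9210)] = 1.712·0.815421 = 1.39600 mol/L.

1.396 mol/L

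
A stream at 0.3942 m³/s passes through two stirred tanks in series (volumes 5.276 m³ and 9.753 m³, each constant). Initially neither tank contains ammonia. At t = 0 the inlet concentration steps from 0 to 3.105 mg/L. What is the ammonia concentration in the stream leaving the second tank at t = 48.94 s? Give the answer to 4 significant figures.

Time constants: τᵢ = Vᵢ/Q for each well-mixed tank.
τ₁ = 5.276/0.3942 = 13.3841 s; τ₂ = 9.753/0.3942 = 24.7412 s.
Solving the cascade with C₁(0)=C₂(0)=0 gives C₂(t) = C_in[1 − (τ₁ e^(−t/τ₁) − τ₂ e^(−t/τ₂))/(τ₁ − τ₂)].
At t = 48.94: e^(−t/τ₁) = 0.0258205, e^(−t/τ₂) = 0.138336.
C₂ = 3.105·[1 − (13.3841·0.0258205 − 24.7412·0.138336)/(-11.3572)] = 3.105·0.729069 = 2.26376 mg/L.

2.264 mg/L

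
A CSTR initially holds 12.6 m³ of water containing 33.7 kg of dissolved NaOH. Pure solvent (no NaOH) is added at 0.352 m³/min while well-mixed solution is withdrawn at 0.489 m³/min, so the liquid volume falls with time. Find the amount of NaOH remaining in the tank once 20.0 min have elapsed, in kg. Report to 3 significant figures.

Total volume: dV/dt = Q_in − Q_out = -0.13700 m³/min, so V(t) = 12.6 − 0.13700 t and V(20.0) = 9.8600 m³.
No NaOH enters, so dm/dt = −Q_out · (m/V).
dm/m = −Q_out dt/(V₀ − 0.13700 t); integrating gives ln(m/m₀) = −(Q_out/(Q_in−Q_out)) ln(V/V₀).
m = m₀ (V₀/V)^(Q_out/(Q_in−Q_out)) = 33.7 × (12.6/9.8600)^(-3.5693) = 14.045 kg.

14.0 kg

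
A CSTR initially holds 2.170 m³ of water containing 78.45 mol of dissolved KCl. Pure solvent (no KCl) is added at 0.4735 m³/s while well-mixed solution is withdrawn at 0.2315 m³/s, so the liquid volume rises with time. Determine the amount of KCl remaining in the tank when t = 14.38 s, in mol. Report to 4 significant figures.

31.41 mol

Let m(t) be the amount of KCl. Volume: V(t) = V₀ + (Q_in − Q_out) t = 2.170 + 0.242000 t; V(14.38) = 5.64996 m³.
No KCl enters, so dm/dt = −Q_out · (m/V).
Separate: dm/m = −Q_out dt/V(t) ⇒ ln(m/m₀) = −(Q_out/(Q_in−Q_out)) ln(V/V₀).
m = m₀ (V₀/V)^(Q_out/(Q_in−Q_out)) = 78.45 × (2.170/5.64996)^(0.956612) = 31.4079 mol.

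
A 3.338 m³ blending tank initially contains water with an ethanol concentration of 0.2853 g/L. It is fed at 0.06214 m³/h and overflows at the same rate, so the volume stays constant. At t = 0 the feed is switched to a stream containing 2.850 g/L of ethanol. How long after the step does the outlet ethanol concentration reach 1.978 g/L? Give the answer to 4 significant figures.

57.95 h

Species balance: V dC/dt = Q(C_in − C) ⇒ τ = V/Q = 53.7174 h.
C(t) = C_in + (C₀ − C_in) e^(−t/τ). Set C = 1.978 and solve for t:
e^(−t/τ) = (C − C_in)/(C₀ − C_in) = (1.978 − 2.850)/(0.2853 − 2.850) = 0.340001
t = −τ ln(…) = 53.7174 × 1.07881 = 57.9507 h.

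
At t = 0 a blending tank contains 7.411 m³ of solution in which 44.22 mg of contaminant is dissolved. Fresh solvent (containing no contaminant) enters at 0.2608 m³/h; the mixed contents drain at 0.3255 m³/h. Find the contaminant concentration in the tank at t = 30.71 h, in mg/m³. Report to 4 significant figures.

Total volume: dV/dt = Q_in − Q_out = -0.0647000 m³/h, so V(t) = 7.411 − 0.0647000 t and V(30.71) = 5.42406 m³.
No contaminant enters, so dm/dt = −Q_out · (m/V).
Separate: dm/m = −Q_out dt/V(t) ⇒ ln(m/m₀) = −(Q_out/(Q_in−Q_out)) ln(V/V₀).
m = m₀ (V₀/V)^(Q_out/(Q_in−Q_out)) = 44.22 × (7.411/5.42406)^(-5.03091) = 9.19746 mg.
C = m/V = 9.19746/5.42406 = 1.69568 mg/m³.

1.696 mg/m³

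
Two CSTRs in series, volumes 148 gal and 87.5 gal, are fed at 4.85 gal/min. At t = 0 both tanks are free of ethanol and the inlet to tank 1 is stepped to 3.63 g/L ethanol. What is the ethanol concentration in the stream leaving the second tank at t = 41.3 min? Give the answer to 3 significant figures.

Time constants: τᵢ = Vᵢ/Q for each well-mixed tank.
τ₁ = 148/4.85 = 30.515 min; τ₂ = 87.5/4.85 = 18.041 min.
Tank 1: C₁ = C_in(1 − e^(−t/τ₁)). Tank 2 (τ₁ ≠ τ₂): C₂ = C_in[1 − (τ₁ e^(−t/τ₁) − τ₂ e^(−t/τ₂))/(τ₁ − τ₂)].
At t = 41.3: e^(−t/τ₁) = 0.25836, e^(−t/τ₂) = 0.10135.
C₂ = 3.63·[1 − (30.515·0.25836 − 18.041·0.10135)/(12.474)] = 3.63·0.51456 = 1.8679 g/L.

1.87 g/L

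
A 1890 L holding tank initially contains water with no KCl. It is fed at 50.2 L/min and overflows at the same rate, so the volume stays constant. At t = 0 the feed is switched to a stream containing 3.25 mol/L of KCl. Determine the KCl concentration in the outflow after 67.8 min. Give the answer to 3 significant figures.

2.71 mol/L

Unsteady species balance (constant V, well mixed): V dC/dt = Q(C_in − C).
Rewrite as dC/dt + C/τ = C_in/τ, τ = V/Q = 37.649 min.
Integrating: C(t) = C_in + (C₀ − C_in) e^(−t/τ).
C(67.8) = 3.25 + (0 − 3.25)·e^(−67.8/37.649) = 3.25 + (-3.2500)·0.16516 = 2.7132 mol/L.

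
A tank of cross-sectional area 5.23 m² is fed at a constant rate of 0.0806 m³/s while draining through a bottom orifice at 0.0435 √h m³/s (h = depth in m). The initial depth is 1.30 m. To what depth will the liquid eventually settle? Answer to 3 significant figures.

3.43 m

Level balance: A dh/dt = 0.0806 − 0.0435 √h. Setting dh/dt = 0:
Q_in = 0.0435 √h_ss ⇒ √h_ss = 0.0806/0.0435 = 1.8529.
h_ss = 1.8529² = 3.4331 m. (Since h₀ = 1.30 m < h_ss, the level will rise toward this value.)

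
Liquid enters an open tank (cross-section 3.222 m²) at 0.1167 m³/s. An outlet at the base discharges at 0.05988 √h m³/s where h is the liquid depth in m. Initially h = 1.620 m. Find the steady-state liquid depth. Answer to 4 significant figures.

A dh/dt = Q_in − 0.05988 √h. Steady state requires inflow = outflow:
Q_in = 0.05988 √h_ss ⇒ √h_ss = 0.1167/0.05988 = 1.94890.
h_ss = 1.94890² = 3.79820 m. (Since h₀ = 1.620 m < h_ss, the level will rise toward this value.)

3.798 m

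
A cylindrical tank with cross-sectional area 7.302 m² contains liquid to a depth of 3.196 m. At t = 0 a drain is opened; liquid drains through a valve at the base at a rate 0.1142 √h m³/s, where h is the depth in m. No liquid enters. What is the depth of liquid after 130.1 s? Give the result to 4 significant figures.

A dh/dt = −Q_out = −0.1142 √h.
∫ h^(−1/2) dh = −(0.1142/A) ∫ dt, giving 2√h = 2√h₀ − (0.1142/A) t.
√h = √3.196 − 0.1142·130.1/(2·7.302) = 1.78774 − 1.01735 = 0.770383.
h = 0.770383² = 0.593490 m.

0.5935 m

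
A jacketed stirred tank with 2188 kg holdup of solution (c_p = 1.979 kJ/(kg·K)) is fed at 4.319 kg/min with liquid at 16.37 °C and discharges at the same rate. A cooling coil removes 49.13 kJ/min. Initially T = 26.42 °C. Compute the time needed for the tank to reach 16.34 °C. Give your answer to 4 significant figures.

514.8 min

M c_p dT/dt = ṁ c_p (T_in − T) − Q̇.
τ = M/ṁ = 506.599 min; T_ss = T_in − Q̇/(ṁ c_p) = 10.6220 °C.
T(t) = T_ss + (T₀ − T_ss) e^(−t/τ). Set T = 16.34:
e^(−t/τ) = (16.34 − 10.6220)/(26.42 − 10.6220) = 0.361945
t = −506.599 · ln(0.361945) = 514.837 min.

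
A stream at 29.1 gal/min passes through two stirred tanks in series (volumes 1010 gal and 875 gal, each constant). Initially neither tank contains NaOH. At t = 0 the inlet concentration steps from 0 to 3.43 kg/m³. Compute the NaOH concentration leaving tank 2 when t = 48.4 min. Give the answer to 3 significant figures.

1.51 kg/m³

Time constants: τᵢ = Vᵢ/Q for each well-mixed tank.
τ₁ = 1010/29.1 = 34.708 min; τ₂ = 875/29.1 = 30.069 min.
Tank 1: C₁ = C_in(1 − e^(−t/τ₁)). Tank 2 (τ₁ ≠ τ₂): C₂ = C_in[1 − (τ₁ e^(−t/τ₁) − τ₂ e^(−t/τ₂))/(τ₁ − τ₂)].
At t = 48.4: e^(−t/τ₁) = 0.24796, e^(−t/τ₂) = 0.19996.
C₂ = 3.43·[1 − (34.708·0.24796 − 30.069·0.19996)/(4.6392)] = 3.43·0.44093 = 1.5124 kg/m³.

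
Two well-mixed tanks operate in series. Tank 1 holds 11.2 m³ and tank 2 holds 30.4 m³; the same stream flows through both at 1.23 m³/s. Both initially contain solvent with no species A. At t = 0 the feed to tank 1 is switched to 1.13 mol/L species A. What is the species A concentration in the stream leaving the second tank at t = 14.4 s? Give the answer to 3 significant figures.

Time constants: τᵢ = Vᵢ/Q for each well-mixed tank.
τ₁ = 11.2/1.23 = 9.1057 s; τ₂ = 30.4/1.23 = 24.715 s.
Tank 1: C₁ = C_in(1 − e^(−t/τ₁)). Tank 2 (τ₁ ≠ τ₂): C₂ = C_in[1 − (τ₁ e^(−t/τ₁) − τ₂ e^(−t/τ₂))/(τ₁ − τ₂)].
At t = 14.4: e^(−t/τ₁) = 0.20568, e^(−t/τ₂) = 0.55843.
C₂ = 1.13·[1 − (9.1057·0.20568 − 24.715·0.55843)/(-15.610)] = 1.13·0.23580 = 0.26646 mol/L.

0.266 mol/L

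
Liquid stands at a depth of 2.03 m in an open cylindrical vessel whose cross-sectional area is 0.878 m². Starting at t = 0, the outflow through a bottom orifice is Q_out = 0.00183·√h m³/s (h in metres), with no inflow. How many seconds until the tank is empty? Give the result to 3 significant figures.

1370 s

Volume balance on the tank: A dh/dt = −0.00183 √h.
This is separable: 2 d(√h)/dt = −0.00183/A, so √h = √h₀ − (0.00183/(2A)) t.
Tank is empty when √h = 0: t_empty = 2A√h₀/0.00183.
t_empty = 2·0.878·√2.03/0.00183 = 1.7560·1.4248/0.00183 = 1367.2 s.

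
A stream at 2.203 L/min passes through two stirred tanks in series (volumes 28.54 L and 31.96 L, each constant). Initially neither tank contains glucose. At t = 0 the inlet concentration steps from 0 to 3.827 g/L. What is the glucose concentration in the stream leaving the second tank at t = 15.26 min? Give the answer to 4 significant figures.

1.169 g/L

Each tank obeys Vᵢ dCᵢ/dt = Q(Cᵢ₋₁ − Cᵢ), so τᵢ = Vᵢ/Q.
τ₁ = 28.54/2.203 = 12.9551 min; τ₂ = 31.96/2.203 = 14.5075 min.
Tank 1: C₁ = C_in(1 − e^(−t/τ₁)). Tank 2 (τ₁ ≠ τ₂): C₂ = C_in[1 − (τ₁ e^(−t/τ₁) − τ₂ e^(−t/τ₂))/(τ₁ − τ₂)].
At t = 15.26: e^(−t/τ₁) = 0.307919, e^(−t/τ₂) = 0.349284.
C₂ = 3.827·[1 − (12.9551·0.307919 − 14.5075·0.349284)/(-1.55243)] = 3.827·0.305527 = 1.16925 g/L.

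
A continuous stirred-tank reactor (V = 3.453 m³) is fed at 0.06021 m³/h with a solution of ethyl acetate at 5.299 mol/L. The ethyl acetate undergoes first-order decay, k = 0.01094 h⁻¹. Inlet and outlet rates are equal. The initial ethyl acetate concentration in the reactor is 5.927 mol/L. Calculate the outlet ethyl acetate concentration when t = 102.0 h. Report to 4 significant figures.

3.404 mol/L

V dC/dt = Q(C_in − C) − k V C.
dC/dt = (Q/V) C_in − (Q/V + k) C; effective rate a = Q/V + k = 0.0174370 + 0.01094 = 0.0283770 h⁻¹.
C_ss = Q C_in/(Q + kV) = 3.25611 mol/L; C(t) = C_ss + (C₀ − C_ss) e^(−a t).
C(102.0) = 3.25611 + (2.67089)·e^(−0.0283770·102.0) = 3.25611 + (2.67089)·0.0553292 = 3.40389 mol/L.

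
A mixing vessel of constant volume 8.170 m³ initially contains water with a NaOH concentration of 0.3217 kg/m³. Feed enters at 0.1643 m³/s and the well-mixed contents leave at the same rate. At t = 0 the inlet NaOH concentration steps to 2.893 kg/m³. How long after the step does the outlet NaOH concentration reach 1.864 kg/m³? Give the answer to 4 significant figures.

Mass balance on the solute (V constant): V dC/dt = Q(C_in − C), so τ = V/Q = 49.7261 s.
C(t) = C_in + (C₀ − C_in) e^(−t/τ). Set C = 1.864 and solve for t:
e^(−t/τ) = (C − C_in)/(C₀ − C_in) = (1.864 − 2.893)/(0.3217 − 2.893) = 0.400187
t = −τ ln(…) = 49.7261 × 0.915824 = 45.5404 s.

45.54 s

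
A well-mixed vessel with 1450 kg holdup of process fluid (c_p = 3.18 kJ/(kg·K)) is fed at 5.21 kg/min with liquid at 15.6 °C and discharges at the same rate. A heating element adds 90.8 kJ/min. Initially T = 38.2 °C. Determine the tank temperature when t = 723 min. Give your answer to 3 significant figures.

22.4 °C

M c_p dT/dt = ṁ c_p (T_in − T) + Q̇.
τ = M/ṁ = 278.31 min; T_ss = T_in + Q̇/(ṁ c_p) = 15.6 + 90.8/(5.21·3.18) = 21.081 °C.
This is linear first-order; T(t) = T_ss + (T₀ − T_ss) e^(−t/τ).
T(723) = 21.081 + (17.119)·e^(−723/278.31) = 21.081 + (17.119)·0.074436 = 22.355 °C.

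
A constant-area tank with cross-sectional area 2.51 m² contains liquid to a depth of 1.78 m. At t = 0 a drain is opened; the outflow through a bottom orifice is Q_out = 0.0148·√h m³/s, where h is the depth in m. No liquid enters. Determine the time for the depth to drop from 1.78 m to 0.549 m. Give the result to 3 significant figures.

A dh/dt = −Q_out = −0.0148 √h.
Separate and integrate: 2(√h − √h₀) = −(0.0148/A) t.
t = 2A(√h₀ − √h)/0.0148 = 2·2.51·(√1.78 − √0.549)/0.0148
  = 5.0200 × (1.3342 − 0.74095) / 0.0148 = 201.21 s.

201 s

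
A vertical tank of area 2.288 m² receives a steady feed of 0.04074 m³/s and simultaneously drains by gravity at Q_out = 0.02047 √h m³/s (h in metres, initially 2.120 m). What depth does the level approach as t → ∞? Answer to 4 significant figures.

Mass balance (ρ constant): A dh/dt = Q_in − 0.02047 √h. At steady state dh/dt = 0:
Q_in = 0.02047 √h_ss ⇒ √h_ss = 0.04074/0.02047 = 1.99023.
h_ss = 1.99023² = 3.96101 m. (Since h₀ = 2.120 m < h_ss, the level will rise toward this value.)

3.961 m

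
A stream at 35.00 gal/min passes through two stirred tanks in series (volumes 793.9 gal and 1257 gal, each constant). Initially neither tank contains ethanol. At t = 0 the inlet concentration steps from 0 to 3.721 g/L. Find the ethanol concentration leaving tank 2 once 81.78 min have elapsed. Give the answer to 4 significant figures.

Each tank obeys Vᵢ dCᵢ/dt = Q(Cᵢ₋₁ − Cᵢ), so τᵢ = Vᵢ/Q.
τ₁ = 793.9/35.00 = 22.6829 min; τ₂ = 1257/35.00 = 35.9143 min.
Tank 1: C₁ = C_in(1 − e^(−t/τ₁)). Tank 2 (τ₁ ≠ τ₂): C₂ = C_in[1 − (τ₁ e^(−t/τ₁) − τ₂ e^(−t/τ₂))/(τ₁ − τ₂)].
At t = 81.78: e^(−t/τ₁) = 0.0271775, e^(−t/τ₂) = 0.102582.
C₂ = 3.721·[1 − (22.6829·0.0271775 − 35.9143·0.102582)/(-13.2314)] = 3.721·0.768150 = 2.85828 g/L.

2.858 g/L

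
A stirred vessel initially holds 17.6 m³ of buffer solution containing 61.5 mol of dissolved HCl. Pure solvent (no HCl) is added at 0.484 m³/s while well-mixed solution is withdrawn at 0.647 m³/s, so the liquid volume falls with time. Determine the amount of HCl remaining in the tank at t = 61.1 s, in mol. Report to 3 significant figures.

2.24 mol

Let m(t) be the amount of HCl. Volume: V(t) = V₀ + (Q_in − Q_out) t = 17.6 − 0.16300 t; V(61.1) = 7.6407 m³.
Solute balance: dm/dt = 0 − Q_out C = −Q_out m/V(t).
dm/m = −Q_out dt/(V₀ − 0.16300 t); integrating gives ln(m/m₀) = −(Q_out/(Q_in−Q_out)) ln(V/V₀).
m = m₀ (V₀/V)^(Q_out/(Q_in−Q_out)) = 61.5 × (17.6/7.6407)^(-3.9693) = 2.2412 mol.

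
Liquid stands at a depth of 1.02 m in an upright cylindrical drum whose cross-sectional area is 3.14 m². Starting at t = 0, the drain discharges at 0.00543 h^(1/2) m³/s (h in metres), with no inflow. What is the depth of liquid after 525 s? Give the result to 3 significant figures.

0.309 m

A dh/dt = −Q_out = −0.00543 √h.
This is separable: 2 d(√h)/dt = −0.00543/A, so √h = √h₀ − (0.00543/(2A)) t.
√h = √1.02 − 0.00543·525/(2·3.14) = 1.0100 − 0.45394 = 0.55601.
h = 0.55601² = 0.30915 m.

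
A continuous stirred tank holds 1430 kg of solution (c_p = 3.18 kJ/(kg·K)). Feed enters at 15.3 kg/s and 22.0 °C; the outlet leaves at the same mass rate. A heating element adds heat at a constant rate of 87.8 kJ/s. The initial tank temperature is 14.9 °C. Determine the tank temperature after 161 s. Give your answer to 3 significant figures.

Energy balance: M c_p dT/dt = ṁ c_p (T_in − T) + 87.8.
τ = M/ṁ = 93.464 s; T_ss = T_in + Q̇/(ṁ c_p) = 22.0 + 87.8/(15.3·3.18) = 23.805 °C.
T approaches T_ss exponentially: T(t) = T_ss + (T₀ − T_ss) e^(−t/τ).
T(161) = 23.805 + (-8.9046)·e^(−161/93.464) = 23.805 + (-8.9046)·0.17860 = 22.214 °C.

22.2 °C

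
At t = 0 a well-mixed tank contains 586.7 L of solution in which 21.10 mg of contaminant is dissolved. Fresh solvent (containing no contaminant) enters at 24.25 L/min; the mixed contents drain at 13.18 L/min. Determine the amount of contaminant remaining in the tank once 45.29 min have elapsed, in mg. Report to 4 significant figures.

10.11 mg

Let m(t) be the amount of contaminant. Volume: V(t) = V₀ + (Q_in − Q_out) t = 586.7 + 11.0700 t; V(45.29) = 1088.06 L.
No contaminant enters, so dm/dt = −Q_out · (m/V).
Separate: dm/m = −Q_out dt/V(t) ⇒ ln(m/m₀) = −(Q_out/(Q_in−Q_out)) ln(V/V₀).
m = m₀ (V₀/V)^(Q_out/(Q_in−Q_out)) = 21.10 × (586.7/1088.06)^(1.19061) = 10.1139 mg.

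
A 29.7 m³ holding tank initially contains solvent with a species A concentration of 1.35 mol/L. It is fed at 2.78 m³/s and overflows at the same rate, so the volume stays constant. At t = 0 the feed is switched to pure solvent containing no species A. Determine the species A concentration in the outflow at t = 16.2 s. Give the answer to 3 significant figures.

Mass balance on the solute (V constant): V dC/dt = Q(C_in − C).
Time constant τ = V/Q = 29.7/2.78 = 10.683 s.
This is linear first-order; C(t) = C_in + (C₀ − C_in) e^(−t/τ).
C(16.2) = 0 + (1.35 − 0)·e^(−16.2/10.683) = 0 + (1.3500)·0.21951 = 0.29634 mol/L.

0.296 mol/L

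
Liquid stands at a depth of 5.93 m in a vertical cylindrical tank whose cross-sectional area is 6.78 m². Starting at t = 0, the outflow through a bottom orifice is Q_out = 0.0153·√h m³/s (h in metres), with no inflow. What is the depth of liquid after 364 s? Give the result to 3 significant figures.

4.10 m

Mass balance (ρ constant): A dh/dt = −0.0153 √h.
∫ h^(−1/2) dh = −(0.0153/A) ∫ dt, giving 2√h = 2√h₀ − (0.0153/A) t.
√h = √5.93 − 0.0153·364/(2·6.78) = 2.4352 − 0.41071 = 2.0245.
h = 2.0245² = 4.0984 m.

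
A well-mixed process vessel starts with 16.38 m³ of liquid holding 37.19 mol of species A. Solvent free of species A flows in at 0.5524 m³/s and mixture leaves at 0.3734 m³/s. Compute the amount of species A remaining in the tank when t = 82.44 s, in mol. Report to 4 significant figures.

Let m(t) be the amount of species A. Volume: V(t) = V₀ + (Q_in − Q_out) t = 16.38 + 0.179000 t; V(82.44) = 31.1368 m³.
No species A enters, so dm/dt = −Q_out · (m/V).
dm/m = −Q_out dt/(V₀ + 0.179000 t); integrating gives ln(m/m₀) = −(Q_out/(Q_in−Q_out)) ln(V/V₀).
m = m₀ (V₀/V)^(Q_out/(Q_in−Q_out)) = 37.19 × (16.38/31.1368)^(2.08603) = 9.73884 mol.

9.739 mol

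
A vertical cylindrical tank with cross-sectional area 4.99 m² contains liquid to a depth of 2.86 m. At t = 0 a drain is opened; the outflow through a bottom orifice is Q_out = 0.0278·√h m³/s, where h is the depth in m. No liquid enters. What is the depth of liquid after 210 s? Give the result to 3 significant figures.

1.22 m

With no inflow, A dh/dt = −0.0278 √h.
Separate and integrate: 2(√h − √h₀) = −(0.0278/A) t.
√h = √2.86 − 0.0278·210/(2·4.99) = 1.6912 − 0.58497 = 1.1062.
h = 1.1062² = 1.2236 m.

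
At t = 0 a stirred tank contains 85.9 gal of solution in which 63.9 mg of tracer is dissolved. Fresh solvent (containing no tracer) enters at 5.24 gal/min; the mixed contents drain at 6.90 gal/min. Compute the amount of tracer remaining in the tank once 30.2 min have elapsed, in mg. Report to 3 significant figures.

1.67 mg

Total volume: dV/dt = Q_in − Q_out = -1.6600 gal/min, so V(t) = 85.9 − 1.6600 t and V(30.2) = 35.768 gal.
Species balance (pure solvent in): dm/dt = −Q_out · m/V(t).
Separate: dm/m = −Q_out dt/V(t) ⇒ ln(m/m₀) = −(Q_out/(Q_in−Q_out)) ln(V/V₀).
m = m₀ (V₀/V)^(Q_out/(Q_in−Q_out)) = 63.9 × (85.9/35.768)^(-4.1566) = 1.6746 mg.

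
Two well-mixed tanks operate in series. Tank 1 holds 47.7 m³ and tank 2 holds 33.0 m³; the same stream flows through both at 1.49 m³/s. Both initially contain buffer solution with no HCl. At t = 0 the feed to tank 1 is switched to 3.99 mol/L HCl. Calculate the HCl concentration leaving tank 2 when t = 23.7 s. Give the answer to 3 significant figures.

0.887 mol/L

Time constants: τᵢ = Vᵢ/Q for each well-mixed tank.
τ₁ = 47.7/1.49 = 32.013 s; τ₂ = 33.0/1.49 = 22.148 s.
Tank 1: C₁ = C_in(1 − e^(−t/τ₁)). Tank 2 (τ₁ ≠ τ₂): C₂ = C_in[1 − (τ₁ e^(−t/τ₁) − τ₂ e^(−t/τ₂))/(τ₁ − τ₂)].
At t = 23.7: e^(−t/τ₁) = 0.47696, e^(−t/τ₂) = 0.34298.
C₂ = 3.99·[1 − (32.013·0.47696 − 22.148·0.34298)/(9.8658)] = 3.99·0.22225 = 0.88678 mol/L.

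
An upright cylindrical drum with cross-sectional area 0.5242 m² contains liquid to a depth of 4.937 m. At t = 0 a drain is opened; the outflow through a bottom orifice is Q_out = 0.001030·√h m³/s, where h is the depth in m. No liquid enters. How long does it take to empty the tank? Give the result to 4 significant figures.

A dh/dt = −Q_out = −0.001030 √h.
∫ h^(−1/2) dh = −(0.001030/A) ∫ dt, giving 2√h = 2√h₀ − (0.001030/A) t.
Tank is empty when √h = 0: t_empty = 2A√h₀/0.001030.
t_empty = 2·0.5242·√4.937/0.001030 = 1.04840·2.22194/0.001030 = 2261.63 s.

2262 s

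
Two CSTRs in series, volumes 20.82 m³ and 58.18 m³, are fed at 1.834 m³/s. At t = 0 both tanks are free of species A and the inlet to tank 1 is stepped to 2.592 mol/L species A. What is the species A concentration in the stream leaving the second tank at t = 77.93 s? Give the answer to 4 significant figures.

2.247 mol/L

Species balance on tank i: dCᵢ/dt = (Cᵢ₋₁ − Cᵢ)/τᵢ with τᵢ = Vᵢ/Q.
τ₁ = 20.82/1.834 = 11.3522 s; τ₂ = 58.18/1.834 = 31.7230 s.
Tank 1: C₁ = C_in(1 − e^(−t/τ₁)). Tank 2 (τ₁ ≠ τ₂): C₂ = C_in[1 − (τ₁ e^(−t/τ₁) − τ₂ e^(−t/τ₂))/(τ₁ − τ₂)].
At t = 77.93: e^(−t/τ₁) = 0.00104397, e^(−t/τ₂) = 0.0857279.
C₂ = 2.592·[1 − (11.3522·0.00104397 − 31.7230·0.0857279)/(-20.3708)] = 2.592·0.867079 = 2.24747 mol/L.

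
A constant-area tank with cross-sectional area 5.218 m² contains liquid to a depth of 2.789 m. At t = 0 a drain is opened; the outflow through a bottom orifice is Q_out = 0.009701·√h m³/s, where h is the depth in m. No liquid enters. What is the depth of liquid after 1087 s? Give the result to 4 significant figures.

0.4351 m

Unsteady balance on liquid volume: A dh/dt = −0.009701 √h.
This is separable: 2 d(√h)/dt = −0.009701/A, so √h = √h₀ − (0.009701/(2A)) t.
√h = √2.789 − 0.009701·1087/(2·5.218) = 1.67003 − 1.01044 = 0.659587.
h = 0.659587² = 0.435054 m.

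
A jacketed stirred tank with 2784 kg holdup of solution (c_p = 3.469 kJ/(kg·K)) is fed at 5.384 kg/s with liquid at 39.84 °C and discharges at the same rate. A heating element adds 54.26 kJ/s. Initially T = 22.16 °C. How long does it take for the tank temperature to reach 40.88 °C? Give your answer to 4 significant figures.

M c_p dT/dt = ṁ c_p (T_in − T) + Q̇.
τ = M/ṁ = 517.088 s; T_ss = T_in + Q̇/(ṁ c_p) = 42.7452 °C.
T(t) = T_ss + (T₀ − T_ss) e^(−t/τ). Set T = 40.88:
e^(−t/τ) = (40.88 − 42.7452)/(22.16 − 42.7452) = 0.0906071
t = −517.088 · ln(0.0906071) = 1241.64 s.

1242 s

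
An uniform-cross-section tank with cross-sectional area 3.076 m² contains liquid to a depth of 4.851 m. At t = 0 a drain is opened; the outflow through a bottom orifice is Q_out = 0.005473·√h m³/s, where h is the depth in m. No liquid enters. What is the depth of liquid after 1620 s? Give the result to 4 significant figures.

With no inflow, A dh/dt = −0.005473 √h.
∫ h^(−1/2) dh = −(0.005473/A) ∫ dt, giving 2√h = 2√h₀ − (0.005473/A) t.
√h = √4.851 − 0.005473·1620/(2·3.076) = 2.20250 − 1.44120 = 0.761299.
h = 0.761299² = 0.579576 m.

0.5796 m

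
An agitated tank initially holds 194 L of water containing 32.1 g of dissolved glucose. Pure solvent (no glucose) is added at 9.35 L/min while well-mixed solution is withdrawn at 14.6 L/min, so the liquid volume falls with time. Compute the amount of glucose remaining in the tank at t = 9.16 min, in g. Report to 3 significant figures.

Total volume: dV/dt = Q_in − Q_out = -5.2500 L/min, so V(t) = 194 − 5.2500 t and V(9.16) = 145.91 L.
No glucose enters, so dm/dt = −Q_out · (m/V).
dm/m = −Q_out dt/(V₀ − 5.2500 t); integrating gives ln(m/m₀) = −(Q_out/(Q_in−Q_out)) ln(V/V₀).
m = m₀ (V₀/V)^(Q_out/(Q_in−Q_out)) = 32.1 × (194/145.91)^(-2.7810) = 14.536 g.

14.5 g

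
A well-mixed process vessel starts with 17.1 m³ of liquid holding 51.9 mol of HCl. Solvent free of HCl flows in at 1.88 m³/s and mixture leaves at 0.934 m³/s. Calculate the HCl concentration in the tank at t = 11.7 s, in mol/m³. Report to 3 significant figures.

Total volume: dV/dt = Q_in − Q_out = 0.94600 m³/s, so V(t) = 17.1 + 0.94600 t and V(11.7) = 28.168 m³.
Species balance (pure solvent in): dm/dt = −Q_out · m/V(t).
Separate: dm/m = −Q_out dt/V(t) ⇒ ln(m/m₀) = −(Q_out/(Q_in−Q_out)) ln(V/V₀).
m = m₀ (V₀/V)^(Q_out/(Q_in−Q_out)) = 51.9 × (17.1/28.168)^(0.98732) = 31.707 mol.
C = m/V = 31.707/28.168 = 1.1256 mol/m³.

1.13 mol/m³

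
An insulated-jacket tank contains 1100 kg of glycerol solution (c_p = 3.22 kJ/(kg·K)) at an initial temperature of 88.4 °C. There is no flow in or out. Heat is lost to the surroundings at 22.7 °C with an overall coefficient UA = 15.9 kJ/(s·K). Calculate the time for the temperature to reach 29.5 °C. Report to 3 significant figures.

505 s

M c_p dT/dt = −UA(T − T_amb).
τ = M c_p/UA = 222.77 s; T_ss = T_amb = 22.700 °C.
T(t) = T_ss + (T₀ − T_ss)e^(−t/τ); set T = 29.5:
t = −τ ln[(T − T_ss)/(T₀ − T_ss)] = −222.77 · ln(0.10350) = 505.28 s.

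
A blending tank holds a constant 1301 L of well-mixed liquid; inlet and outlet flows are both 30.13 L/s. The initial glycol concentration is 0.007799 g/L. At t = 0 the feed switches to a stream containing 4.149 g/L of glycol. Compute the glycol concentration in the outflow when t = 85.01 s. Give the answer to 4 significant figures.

3.571 g/L

Unsteady species balance (constant V, well mixed): V dC/dt = Q(C_in − C).
Rewrite as dC/dt + C/τ = C_in/τ, τ = V/Q = 43.1796 s.
Integrating: C(t) = C_in + (C₀ − C_in) e^(−t/τ).
C(85.01) = 4.149 + (0.007799 − 4.149)·e^(−85.01/43.1796) = 4.149 + (-4.14120)·0.139630 = 3.57076 g/L.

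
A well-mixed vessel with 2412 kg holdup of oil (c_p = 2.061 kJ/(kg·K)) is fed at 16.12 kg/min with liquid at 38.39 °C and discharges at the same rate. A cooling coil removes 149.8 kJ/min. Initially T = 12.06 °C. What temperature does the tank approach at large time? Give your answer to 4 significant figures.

33.88 °C

First-law balance (no shaft work): M c_p dT/dt = ṁ c_p (T_in − T) − 149.8.
At steady state dT/dt = 0 ⇒ T_ss = T_in − Q̇/(ṁ c_p) = 38.39 − 149.8/(16.12·2.061) = 33.8811 °C.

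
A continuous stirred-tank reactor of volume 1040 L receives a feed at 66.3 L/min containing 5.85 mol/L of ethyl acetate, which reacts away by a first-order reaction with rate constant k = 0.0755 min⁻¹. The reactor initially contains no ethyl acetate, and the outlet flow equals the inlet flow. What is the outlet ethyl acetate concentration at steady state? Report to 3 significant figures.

2.68 mol/L

V dC/dt = Q(C_in − C) − k V C.
At steady state: 0 = Q C_in − (Q + kV) C_ss, so C_ss = Q C_in/(Q + kV).
C_ss = 66.3·5.85/(66.3 + 0.0755·1040) = 387.85/144.82 = 2.6782 mol/L.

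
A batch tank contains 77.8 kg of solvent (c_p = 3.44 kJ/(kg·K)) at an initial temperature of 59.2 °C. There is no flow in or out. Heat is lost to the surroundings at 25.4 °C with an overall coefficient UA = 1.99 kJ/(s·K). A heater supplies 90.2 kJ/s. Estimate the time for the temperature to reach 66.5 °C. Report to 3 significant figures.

Lumped-capacitance energy balance: M c_p dT/dt = UA(T_amb − T) + Q̇.
τ = M c_p/UA = 134.49 s; T_ss = T_amb + Q̇/UA = 25.4 + 90.2/1.99 = 70.727 °C.
T(t) = T_ss + (T₀ − T_ss)e^(−t/τ); set T = 66.5:
t = −τ ln[(T − T_ss)/(T₀ − T_ss)] = −134.49 · ln(0.36668) = 134.93 s.

135 s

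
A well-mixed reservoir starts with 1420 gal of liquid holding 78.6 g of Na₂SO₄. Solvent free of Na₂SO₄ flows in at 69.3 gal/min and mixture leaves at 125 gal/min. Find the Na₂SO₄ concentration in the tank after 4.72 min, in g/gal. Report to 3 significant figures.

0.0429 g/gal

Let m(t) be the amount of Na₂SO₄. Volume: V(t) = V₀ + (Q_in − Q_out) t = 1420 − 55.700 t; V(4.72) = 1157.1 gal.
Species balance (pure solvent in): dm/dt = −Q_out · m/V(t).
dm/m = −Q_out dt/(V₀ − 55.700 t); integrating gives ln(m/m₀) = −(Q_out/(Q_in−Q_out)) ln(V/V₀).
m = m₀ (V₀/V)^(Q_out/(Q_in−Q_out)) = 78.6 × (1420/1157.1)^(-2.2442) = 49.645 g.
C = m/V = 49.645/1157.1 = 0.042905 g/gal.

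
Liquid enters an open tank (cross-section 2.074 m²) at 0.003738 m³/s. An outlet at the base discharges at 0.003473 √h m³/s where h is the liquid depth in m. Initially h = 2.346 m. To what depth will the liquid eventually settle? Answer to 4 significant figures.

Level balance: A dh/dt = 0.003738 − 0.003473 √h. Setting dh/dt = 0:
Q_in = 0.003473 √h_ss ⇒ √h_ss = 0.003738/0.003473 = 1.07630.
h_ss = 1.07630² = 1.15843 m. (Since h₀ = 2.346 m > h_ss, the level will fall toward this value.)

1.158 m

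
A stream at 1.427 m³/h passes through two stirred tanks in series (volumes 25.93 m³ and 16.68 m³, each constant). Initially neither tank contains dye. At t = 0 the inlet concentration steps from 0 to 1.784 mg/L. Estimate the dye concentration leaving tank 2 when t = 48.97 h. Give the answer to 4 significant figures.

1.495 mg/L

Time constants: τᵢ = Vᵢ/Q for each well-mixed tank.
τ₁ = 25.93/1.427 = 18.1710 h; τ₂ = 16.68/1.427 = 11.6889 h.
Tank 1: C₁ = C_in(1 − e^(−t/τ₁)). Tank 2 (τ₁ ≠ τ₂): C₂ = C_in[1 − (τ₁ e^(−t/τ₁) − τ₂ e^(−t/τ₂))/(τ₁ − τ₂)].
At t = 48.97: e^(−t/τ₁) = 0.0675454, e^(−t/τ₂) = 0.0151545.
C₂ = 1.784·[1 − (18.1710·0.0675454 − 11.6889·0.0151545)/(6.48213)] = 1.784·0.837981 = 1.49496 mg/L.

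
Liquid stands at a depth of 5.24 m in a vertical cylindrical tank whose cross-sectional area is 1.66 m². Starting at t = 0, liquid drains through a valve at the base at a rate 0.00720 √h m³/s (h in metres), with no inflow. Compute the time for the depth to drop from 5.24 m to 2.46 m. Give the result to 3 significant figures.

332 s

Accumulation of liquid (constant cross-section A): A dh/dt = −0.00720 √h.
This is separable: 2 d(√h)/dt = −0.00720/A, so √h = √h₀ − (0.00720/(2A)) t.
t = 2A(√h₀ − √h)/0.00720 = 2·1.66·(√5.24 − √2.46)/0.00720
  = 3.3200 × (2.2891 − 1.5684) / 0.00720 = 332.31 s.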